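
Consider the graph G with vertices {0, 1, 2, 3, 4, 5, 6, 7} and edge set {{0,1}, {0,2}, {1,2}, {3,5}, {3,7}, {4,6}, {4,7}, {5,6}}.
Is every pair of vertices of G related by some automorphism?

No

G has two connected components, {3, 4, 5, 6, 7} and {0, 1, 2}; each is 2-regular, so G = C_5 ⊔ C_3. The orbit of 0 under Aut(G) is {0, 1, 2}, which does not contain 3, so G is not vertex-transitive.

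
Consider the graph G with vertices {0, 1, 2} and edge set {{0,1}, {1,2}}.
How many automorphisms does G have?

The degree sequence is [1, 2, 1]; the two degree-1 vertices 0 and 2 are the ends of a path, so G = P_3. The only nontrivial automorphism of a path is the end-to-end reflection, so Aut(G) ≅ Z_2.

2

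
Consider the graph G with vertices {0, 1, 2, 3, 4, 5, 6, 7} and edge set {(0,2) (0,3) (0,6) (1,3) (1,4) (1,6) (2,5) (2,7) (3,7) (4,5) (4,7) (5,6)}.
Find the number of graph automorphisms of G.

48

G is 3-regular and bipartite on 2^3 = 8 vertices with girth 4; it is the hypercube graph Q_3. Aut(Q_3) consists of the signed permutations of the 3 coordinate axes: 3! permutations times 2^3 sign flips, so |Aut| = 2^3·3! = 48.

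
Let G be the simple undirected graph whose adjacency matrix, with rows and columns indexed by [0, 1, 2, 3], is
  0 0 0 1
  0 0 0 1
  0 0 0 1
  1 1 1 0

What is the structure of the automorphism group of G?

Vertex 3 has degree 3 and every other vertex has degree 1, so G is the star K_{1,3} with centre 3. The 3 leaves are pairwise interchangeable while the centre is fixed, giving Aut(G) = S_3.

the symmetric group on 3 letters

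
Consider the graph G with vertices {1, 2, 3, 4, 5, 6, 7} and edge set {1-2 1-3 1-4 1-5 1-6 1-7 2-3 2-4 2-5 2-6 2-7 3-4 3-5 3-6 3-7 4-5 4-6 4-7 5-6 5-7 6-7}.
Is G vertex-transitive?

Yes

Every vertex has degree 6, so G is the complete graph K_7. Any permutation of the 7 vertices preserves K_7, so Aut(K_7) = S_7 of order 7! = 5040. This group acts transitively on the 7 vertices.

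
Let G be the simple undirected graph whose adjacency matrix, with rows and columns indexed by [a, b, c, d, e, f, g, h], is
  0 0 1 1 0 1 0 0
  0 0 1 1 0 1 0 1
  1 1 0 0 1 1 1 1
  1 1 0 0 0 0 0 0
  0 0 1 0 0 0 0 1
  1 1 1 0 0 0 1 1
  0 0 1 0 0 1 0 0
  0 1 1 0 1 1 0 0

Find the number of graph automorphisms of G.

1

The degree sequence is [3, 4, 6, 2, 2, 5, 2, 4]. Checking the degree-preserving permutations of the vertex set shows that none except the identity preserves every edge, so Aut(G) is trivial.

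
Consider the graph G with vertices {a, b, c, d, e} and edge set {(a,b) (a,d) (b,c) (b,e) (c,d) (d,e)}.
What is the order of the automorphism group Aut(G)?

The vertices split by degree into {b, d} (degree 3) and {a, c, e} (degree 2); every edge runs between the two parts, so G is the complete bipartite graph K_{2,3}. Automorphisms preserve the bipartition setwise (since the parts differ in size) and act as S_2 × S_3 within it; |Aut| = 12.

12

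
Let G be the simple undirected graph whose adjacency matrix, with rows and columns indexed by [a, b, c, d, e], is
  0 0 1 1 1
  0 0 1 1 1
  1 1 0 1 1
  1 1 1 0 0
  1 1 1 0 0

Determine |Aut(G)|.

8

Vertex c is the unique vertex of degree 4; the remaining 4 vertices each have degree 3 and induce a cycle, so G is the wheel on 5 vertices with hub c. With the hub fixed, the remaining symmetry is that of the rim cycle C_4, giving the dihedral group D_4.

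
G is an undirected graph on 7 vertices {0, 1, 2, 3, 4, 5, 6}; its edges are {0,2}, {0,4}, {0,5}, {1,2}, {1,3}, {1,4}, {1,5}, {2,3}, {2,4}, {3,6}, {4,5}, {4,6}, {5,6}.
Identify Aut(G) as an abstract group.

the trivial group

The degree sequence is [3, 4, 4, 3, 5, 4, 3]. Checking the degree-preserving permutations of the vertex set shows that none except the identity preserves every edge, so Aut(G) is trivial.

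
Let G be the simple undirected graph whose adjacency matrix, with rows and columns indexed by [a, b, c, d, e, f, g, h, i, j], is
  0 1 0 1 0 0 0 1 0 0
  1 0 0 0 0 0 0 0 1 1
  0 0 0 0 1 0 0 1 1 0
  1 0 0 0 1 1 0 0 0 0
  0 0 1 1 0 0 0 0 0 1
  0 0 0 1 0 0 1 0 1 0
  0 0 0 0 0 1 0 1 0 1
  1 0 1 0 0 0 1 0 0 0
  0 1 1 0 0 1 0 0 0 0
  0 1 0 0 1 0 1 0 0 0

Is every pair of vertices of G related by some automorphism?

Yes

G is 3-regular on 10 vertices with no triangles and no 4-cycles (girth 5): this is the Petersen graph. Viewing the Petersen graph as the Kneser graph K(5,2) — vertices are 2-subsets of {1,…,5}, edges join disjoint pairs — its automorphisms are exactly the permutations of the 5-element set, so Aut ≅ S_5 of order 120. This group acts transitively on the 10 vertices.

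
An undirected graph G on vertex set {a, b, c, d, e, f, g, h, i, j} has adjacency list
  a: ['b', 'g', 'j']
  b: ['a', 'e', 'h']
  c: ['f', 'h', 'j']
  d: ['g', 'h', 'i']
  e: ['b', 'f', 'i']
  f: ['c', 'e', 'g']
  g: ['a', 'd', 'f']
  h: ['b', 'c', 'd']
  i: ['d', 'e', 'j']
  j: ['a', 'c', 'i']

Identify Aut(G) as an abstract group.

G is 3-regular on 10 vertices with no triangles and no 4-cycles (girth 5): this is the Petersen graph. Viewing the Petersen graph as the Kneser graph K(5,2) — vertices are 2-subsets of {1,…,5}, edges join disjoint pairs — its automorphisms are exactly the permutations of the 5-element set, so Aut ≅ S_5 of order 120.

the symmetric group S_5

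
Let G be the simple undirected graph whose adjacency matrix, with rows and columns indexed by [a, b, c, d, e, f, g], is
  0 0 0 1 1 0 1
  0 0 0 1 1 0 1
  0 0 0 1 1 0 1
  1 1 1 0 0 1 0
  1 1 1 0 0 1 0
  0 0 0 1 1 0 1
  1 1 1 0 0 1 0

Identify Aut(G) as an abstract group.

The vertices split by degree into {d, e, g} (degree 4) and {a, b, c, f} (degree 3); every edge runs between the two parts, so G is the complete bipartite graph K_{3,4}. The parts have unequal sizes, so no automorphism swaps them; each part is permuted independently, giving S_4 × S_3 of order 4!·3! = 144.

S_4 × S_3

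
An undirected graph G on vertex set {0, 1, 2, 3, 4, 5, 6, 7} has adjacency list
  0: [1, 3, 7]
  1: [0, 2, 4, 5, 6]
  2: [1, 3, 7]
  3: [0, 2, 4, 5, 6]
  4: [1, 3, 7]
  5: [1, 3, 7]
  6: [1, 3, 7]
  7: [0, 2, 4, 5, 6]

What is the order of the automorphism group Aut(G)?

The vertices split by degree into {1, 3, 7} (degree 5) and {0, 2, 4, 5, 6} (degree 3); every edge runs between the two parts, so G is the complete bipartite graph K_{3,5}. The parts have unequal sizes, so no automorphism swaps them; each part is permuted independently, giving S_5 × S_3 of order 5!·3! = 720.

720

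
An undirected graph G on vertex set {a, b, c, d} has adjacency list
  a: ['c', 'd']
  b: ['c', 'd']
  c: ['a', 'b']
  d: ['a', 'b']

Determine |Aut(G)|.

G is 2-regular and connected on 4 vertices, i.e. the cycle C_4. C_4 has 4 rotations and 4 reflections, so Aut(C_4) ≅ D_4 of order 8.

8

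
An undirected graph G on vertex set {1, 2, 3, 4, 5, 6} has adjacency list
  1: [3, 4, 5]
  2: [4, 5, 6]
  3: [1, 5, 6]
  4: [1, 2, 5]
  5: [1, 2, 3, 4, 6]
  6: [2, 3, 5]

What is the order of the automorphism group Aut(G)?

10

Vertex 5 is the unique vertex of degree 5; the remaining 5 vertices each have degree 3 and induce a cycle, so G is the wheel on 6 vertices with hub 5. With the hub fixed, the remaining symmetry is that of the rim cycle C_5, giving the dihedral group D_5.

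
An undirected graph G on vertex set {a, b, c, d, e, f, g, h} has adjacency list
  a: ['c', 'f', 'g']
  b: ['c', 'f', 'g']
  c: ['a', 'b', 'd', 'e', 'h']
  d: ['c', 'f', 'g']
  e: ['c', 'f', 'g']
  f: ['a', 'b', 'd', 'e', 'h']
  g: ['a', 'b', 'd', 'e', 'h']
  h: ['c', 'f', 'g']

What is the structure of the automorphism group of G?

S_5 × S_3

The vertices split by degree into {c, f, g} (degree 5) and {a, b, d, e, h} (degree 3); every edge runs between the two parts, so G is the complete bipartite graph K_{3,5}. Automorphisms preserve the bipartition setwise (since the parts differ in size) and act as S_5 × S_3 within it; |Aut| = 720.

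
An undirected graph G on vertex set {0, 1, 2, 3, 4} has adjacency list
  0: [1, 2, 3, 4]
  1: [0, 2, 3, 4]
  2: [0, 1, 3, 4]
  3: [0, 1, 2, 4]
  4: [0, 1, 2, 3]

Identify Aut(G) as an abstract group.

S_5

Every vertex has degree 4, so G is the complete graph K_5. Every bijection on the vertex set is an automorphism of K_5; hence Aut(K_5) ≅ S_5, order 120.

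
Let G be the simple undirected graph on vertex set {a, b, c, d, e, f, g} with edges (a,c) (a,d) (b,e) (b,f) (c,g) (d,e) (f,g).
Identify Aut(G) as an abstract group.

G is 2-regular and connected on 7 vertices, i.e. the cycle C_7. C_7 has 7 rotations and 7 reflections, so Aut(C_7) ≅ D_7 of order 14.

the dihedral group of order 14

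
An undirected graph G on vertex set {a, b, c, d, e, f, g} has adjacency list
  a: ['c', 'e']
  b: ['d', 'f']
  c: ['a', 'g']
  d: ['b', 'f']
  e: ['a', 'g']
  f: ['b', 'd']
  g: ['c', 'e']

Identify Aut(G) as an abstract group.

G has two connected components, {a, c, e, g} and {b, d, f}; each is 2-regular, so G = C_4 ⊔ C_3. The components are non-isomorphic (different sizes), so Aut(G) = Aut(C_3) × Aut(C_4) = D_3 × D_4 of order 6·8 = 48.

D_3 × D_4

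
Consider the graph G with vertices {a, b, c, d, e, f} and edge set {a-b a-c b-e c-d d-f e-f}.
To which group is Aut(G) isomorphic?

Every vertex has degree 2 and the graph is connected, so G is the 6-cycle C_6. The automorphisms of the 6-cycle are exactly the symmetries of a regular 6-gon: the dihedral group D_6, |D_6| = 12.

D_6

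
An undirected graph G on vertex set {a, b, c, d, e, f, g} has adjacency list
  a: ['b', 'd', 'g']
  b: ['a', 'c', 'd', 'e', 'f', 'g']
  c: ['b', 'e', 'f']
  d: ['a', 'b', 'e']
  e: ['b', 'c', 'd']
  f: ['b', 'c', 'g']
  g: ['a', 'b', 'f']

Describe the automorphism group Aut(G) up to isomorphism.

D_6

Vertex b is the unique vertex of degree 6; the remaining 6 vertices each have degree 3 and induce a cycle, so G is the wheel on 7 vertices with hub b. Every automorphism fixes the hub and acts on the rim 6-cycle, so Aut(G) ≅ Aut(C_6) = D_6 of order 12.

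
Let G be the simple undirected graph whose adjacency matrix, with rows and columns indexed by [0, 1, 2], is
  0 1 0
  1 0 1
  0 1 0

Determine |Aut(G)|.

The degree sequence is [1, 2, 1]; the two degree-1 vertices 0 and 2 are the ends of a path, so G = P_3. A path has exactly one nontrivial symmetry — reversal — giving Aut(G) of order 2.

2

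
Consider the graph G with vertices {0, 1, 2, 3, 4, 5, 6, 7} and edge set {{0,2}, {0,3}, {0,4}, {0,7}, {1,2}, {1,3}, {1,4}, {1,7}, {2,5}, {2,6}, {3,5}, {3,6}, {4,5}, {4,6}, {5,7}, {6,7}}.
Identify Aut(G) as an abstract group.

S_4 ≀ Z_2

G is 4-regular and bipartite with parts {2, 3, 4, 7} and {0, 1, 5, 6} (each part is independent and every cross-pair is an edge), so G = K_{4,4}. Aut(K_{4,4}) is the wreath product S_4 ≀ Z_2: permute within each part, then optionally swap the parts; |Aut| = 2·(4!)² = 1152.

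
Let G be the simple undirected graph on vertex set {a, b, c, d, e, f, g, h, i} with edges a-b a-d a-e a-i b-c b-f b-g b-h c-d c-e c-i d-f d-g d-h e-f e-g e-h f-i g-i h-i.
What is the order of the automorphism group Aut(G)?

2880

The vertices split by degree into {b, d, e, i} (degree 5) and {a, c, f, g, h} (degree 4); every edge runs between the two parts, so G is the complete bipartite graph K_{4,5}. Automorphisms preserve the bipartition setwise (since the parts differ in size) and act as S_5 × S_4 within it; |Aut| = 2880.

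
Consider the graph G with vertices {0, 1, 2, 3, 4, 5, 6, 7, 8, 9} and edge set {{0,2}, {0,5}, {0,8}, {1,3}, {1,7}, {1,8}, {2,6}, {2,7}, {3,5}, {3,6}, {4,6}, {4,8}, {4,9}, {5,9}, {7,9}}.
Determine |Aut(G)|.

G is 3-regular on 10 vertices with no triangles and no 4-cycles (girth 5): this is the Petersen graph. Viewing the Petersen graph as the Kneser graph K(5,2) — vertices are 2-subsets of {1,…,5}, edges join disjoint pairs — its automorphisms are exactly the permutations of the 5-element set, so Aut ≅ S_5 of order 120.

120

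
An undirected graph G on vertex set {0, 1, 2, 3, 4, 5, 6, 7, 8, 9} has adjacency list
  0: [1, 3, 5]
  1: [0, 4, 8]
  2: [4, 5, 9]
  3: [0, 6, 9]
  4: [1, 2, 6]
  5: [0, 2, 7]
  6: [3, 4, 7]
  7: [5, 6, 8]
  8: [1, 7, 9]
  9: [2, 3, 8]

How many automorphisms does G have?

120

G is 3-regular on 10 vertices with no triangles and no 4-cycles (girth 5): this is the Petersen graph. It is a classical fact that the Petersen graph has automorphism group S_5 (order 120), arising from its description as the Kneser graph K(5,2).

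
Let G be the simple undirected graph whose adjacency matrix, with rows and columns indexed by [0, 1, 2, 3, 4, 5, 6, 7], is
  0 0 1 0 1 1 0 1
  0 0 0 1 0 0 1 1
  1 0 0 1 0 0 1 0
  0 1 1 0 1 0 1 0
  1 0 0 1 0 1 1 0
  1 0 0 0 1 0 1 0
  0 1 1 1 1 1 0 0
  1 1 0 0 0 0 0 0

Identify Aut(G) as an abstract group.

the trivial group

The degree sequence is [4, 3, 3, 4, 4, 3, 5, 2]. Checking the degree-preserving permutations of the vertex set shows that none except the identity preserves every edge, so Aut(G) is trivial.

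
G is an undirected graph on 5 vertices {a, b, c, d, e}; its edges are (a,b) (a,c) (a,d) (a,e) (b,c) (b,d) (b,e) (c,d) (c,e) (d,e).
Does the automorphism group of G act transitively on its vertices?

Yes

Every vertex has degree 4, so G is the complete graph K_5. Any permutation of the 5 vertices preserves K_5, so Aut(K_5) = S_5 of order 5! = 120. Under this action every vertex can be carried to every other, so G is vertex-transitive.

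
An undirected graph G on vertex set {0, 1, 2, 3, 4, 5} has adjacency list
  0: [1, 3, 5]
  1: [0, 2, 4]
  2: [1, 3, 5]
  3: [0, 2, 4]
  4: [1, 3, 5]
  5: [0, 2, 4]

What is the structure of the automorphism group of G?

S_3 ≀ Z_2

G is 3-regular and bipartite with parts {1, 3, 5} and {0, 2, 4} (each part is independent and every cross-pair is an edge), so G = K_{3,3}. Aut(K_{3,3}) is the wreath product S_3 ≀ Z_2: permute within each part, then optionally swap the parts; |Aut| = 2·(3!)² = 72.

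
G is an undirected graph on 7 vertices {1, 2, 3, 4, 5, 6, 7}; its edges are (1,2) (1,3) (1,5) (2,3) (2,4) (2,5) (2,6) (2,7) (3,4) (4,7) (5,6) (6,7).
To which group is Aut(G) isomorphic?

the dihedral group of order 12

Vertex 2 is the unique vertex of degree 6; the remaining 6 vertices each have degree 3 and induce a cycle, so G is the wheel on 7 vertices with hub 2. Every automorphism fixes the hub and acts on the rim 6-cycle, so Aut(G) ≅ Aut(C_6) = D_6 of order 12.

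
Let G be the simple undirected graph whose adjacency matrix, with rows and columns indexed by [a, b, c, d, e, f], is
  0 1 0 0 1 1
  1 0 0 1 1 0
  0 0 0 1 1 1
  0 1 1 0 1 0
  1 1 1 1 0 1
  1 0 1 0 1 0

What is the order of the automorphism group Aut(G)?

Vertex e is the unique vertex of degree 5; the remaining 5 vertices each have degree 3 and induce a cycle, so G is the wheel on 6 vertices with hub e. With the hub fixed, the remaining symmetry is that of the rim cycle C_5, giving the dihedral group D_5.

10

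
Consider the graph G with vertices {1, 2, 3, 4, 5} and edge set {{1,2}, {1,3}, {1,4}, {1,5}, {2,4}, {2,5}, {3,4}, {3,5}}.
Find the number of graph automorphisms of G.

Vertex 1 is the unique vertex of degree 4; the remaining 4 vertices each have degree 3 and induce a cycle, so G is the wheel on 5 vertices with hub 1. Every automorphism fixes the hub and acts on the rim 4-cycle, so Aut(G) ≅ Aut(C_4) = D_4 of order 8.

8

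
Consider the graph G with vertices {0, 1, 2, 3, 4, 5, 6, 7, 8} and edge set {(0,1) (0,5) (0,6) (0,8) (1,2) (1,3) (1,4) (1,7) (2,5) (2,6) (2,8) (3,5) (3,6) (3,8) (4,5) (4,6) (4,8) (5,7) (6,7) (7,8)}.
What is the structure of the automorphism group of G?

The vertices split by degree into {1, 5, 6, 8} (degree 5) and {0, 2, 3, 4, 7} (degree 4); every edge runs between the two parts, so G is the complete bipartite graph K_{4,5}. Automorphisms preserve the bipartition setwise (since the parts differ in size) and act as S_5 × S_4 within it; |Aut| = 2880.

S_5 × S_4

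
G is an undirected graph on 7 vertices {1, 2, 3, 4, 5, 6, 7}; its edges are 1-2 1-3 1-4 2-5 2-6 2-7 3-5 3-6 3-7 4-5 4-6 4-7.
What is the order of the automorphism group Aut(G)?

144

The vertices split by degree into {2, 3, 4} (degree 4) and {1, 5, 6, 7} (degree 3); every edge runs between the two parts, so G is the complete bipartite graph K_{3,4}. Automorphisms preserve the bipartition setwise (since the parts differ in size) and act as S_3 × S_4 within it; |Aut| = 144.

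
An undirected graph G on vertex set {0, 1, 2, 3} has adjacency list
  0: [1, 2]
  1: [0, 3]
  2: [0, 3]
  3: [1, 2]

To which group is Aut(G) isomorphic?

G is 2-regular and connected on 4 vertices, i.e. the cycle C_4. The automorphisms of the 4-cycle are exactly the symmetries of a regular 4-gon: the dihedral group D_4, |D_4| = 8.

the dihedral group of order 8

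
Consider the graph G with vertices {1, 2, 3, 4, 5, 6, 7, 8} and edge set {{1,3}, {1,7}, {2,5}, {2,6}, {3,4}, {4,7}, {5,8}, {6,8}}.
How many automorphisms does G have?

128

G has two connected components, {2, 5, 6, 8} and {1, 3, 4, 7}; each is 2-regular, so G = C_4 ⊔ C_4. With two isomorphic components, Aut(G) = Aut(C_4) ≀ S_2 = (D_4 × D_4) ⋊ Z_2: permute each cycle by D_4, then optionally swap the two cycles. Order 2·(2·4)² = 128.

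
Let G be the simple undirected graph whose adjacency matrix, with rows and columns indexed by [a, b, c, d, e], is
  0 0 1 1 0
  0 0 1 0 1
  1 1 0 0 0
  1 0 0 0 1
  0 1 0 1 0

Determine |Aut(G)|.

Every vertex has degree 2 and the graph is connected, so G is the 5-cycle C_5. The automorphisms of the 5-cycle are exactly the symmetries of a regular 5-gon: the dihedral group D_5, |D_5| = 10.

10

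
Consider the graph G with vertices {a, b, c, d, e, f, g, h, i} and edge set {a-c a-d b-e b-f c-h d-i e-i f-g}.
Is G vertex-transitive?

Automorphisms preserve degree, but G has vertices of degree 1 and vertices of degree 2; no automorphism maps one to the other, so G is not vertex-transitive.

No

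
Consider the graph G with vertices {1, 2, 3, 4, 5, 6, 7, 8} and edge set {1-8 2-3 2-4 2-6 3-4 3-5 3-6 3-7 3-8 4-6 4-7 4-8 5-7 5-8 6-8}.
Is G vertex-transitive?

Vertex 1 is the only vertex of degree 1, so every automorphism fixes it; G is not vertex-transitive.

No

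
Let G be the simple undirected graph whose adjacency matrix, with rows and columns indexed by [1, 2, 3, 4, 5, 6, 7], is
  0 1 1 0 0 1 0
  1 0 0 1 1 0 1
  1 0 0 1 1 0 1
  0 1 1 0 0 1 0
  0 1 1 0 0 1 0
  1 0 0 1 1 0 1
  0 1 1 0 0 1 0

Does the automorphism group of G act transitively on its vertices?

Automorphisms preserve degree, but G has vertices of degree 3 and vertices of degree 4; no automorphism maps one to the other, so G is not vertex-transitive.

No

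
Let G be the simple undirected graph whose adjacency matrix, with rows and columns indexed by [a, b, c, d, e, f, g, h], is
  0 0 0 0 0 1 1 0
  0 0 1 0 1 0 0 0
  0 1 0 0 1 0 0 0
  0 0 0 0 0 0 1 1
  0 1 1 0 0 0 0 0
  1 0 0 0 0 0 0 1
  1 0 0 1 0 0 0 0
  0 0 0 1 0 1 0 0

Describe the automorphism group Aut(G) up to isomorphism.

G has two connected components, {a, d, f, g, h} and {b, c, e}; each is 2-regular, so G = C_5 ⊔ C_3. The components are non-isomorphic (different sizes), so Aut(G) = Aut(C_3) × Aut(C_5) = D_3 × D_5 of order 6·10 = 60.

D_3 × D_5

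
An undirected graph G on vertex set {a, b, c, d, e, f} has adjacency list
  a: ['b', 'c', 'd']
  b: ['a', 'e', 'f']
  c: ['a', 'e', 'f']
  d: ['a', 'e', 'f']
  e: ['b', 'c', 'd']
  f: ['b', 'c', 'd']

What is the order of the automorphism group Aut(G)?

72

G is 3-regular and bipartite with parts {a, e, f} and {b, c, d} (each part is independent and every cross-pair is an edge), so G = K_{3,3}. Aut(K_{3,3}) is the wreath product S_3 ≀ Z_2: permute within each part, then optionally swap the parts; |Aut| = 2·(3!)² = 72.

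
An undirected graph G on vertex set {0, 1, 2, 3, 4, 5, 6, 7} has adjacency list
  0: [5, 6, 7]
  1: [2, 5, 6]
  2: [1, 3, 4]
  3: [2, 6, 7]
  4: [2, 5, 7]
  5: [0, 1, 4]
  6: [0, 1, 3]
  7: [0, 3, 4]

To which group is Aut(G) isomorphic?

Z_2^3 ⋊ S_3

G is 3-regular and bipartite on 2^3 = 8 vertices with girth 4; it is the hypercube graph Q_3. Aut(Q_3) consists of the signed permutations of the 3 coordinate axes: 3! permutations times 2^3 sign flips, so |Aut| = 2^3·3! = 48.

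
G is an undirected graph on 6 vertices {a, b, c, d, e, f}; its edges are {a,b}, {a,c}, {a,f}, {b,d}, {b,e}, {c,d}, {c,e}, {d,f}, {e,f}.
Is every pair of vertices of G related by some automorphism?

Yes

G is 3-regular and bipartite with parts {a, d, e} and {b, c, f} (each part is independent and every cross-pair is an edge), so G = K_{3,3}. Aut(K_{3,3}) is the wreath product S_3 ≀ Z_2: permute within each part, then optionally swap the parts; |Aut| = 2·(3!)² = 72. This group acts transitively on the 6 vertices.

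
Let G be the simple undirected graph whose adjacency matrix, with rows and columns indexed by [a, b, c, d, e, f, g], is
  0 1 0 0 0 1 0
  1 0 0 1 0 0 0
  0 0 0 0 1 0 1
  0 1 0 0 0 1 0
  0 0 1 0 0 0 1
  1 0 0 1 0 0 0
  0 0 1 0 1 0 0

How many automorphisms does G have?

48

G has two connected components, {a, b, d, f} and {c, e, g}; each is 2-regular, so G = C_4 ⊔ C_3. The components are non-isomorphic (different sizes), so Aut(G) = Aut(C_4) × Aut(C_3) = D_4 × D_3 of order 8·6 = 48.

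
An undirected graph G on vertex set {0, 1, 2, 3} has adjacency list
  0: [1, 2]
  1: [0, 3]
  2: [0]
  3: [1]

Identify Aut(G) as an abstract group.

The degree sequence is [2, 2, 1, 1]; the two degree-1 vertices 2 and 3 are the ends of a path, so G = P_4. A path has exactly one nontrivial symmetry — reversal — giving Aut(G) of order 2.

C_2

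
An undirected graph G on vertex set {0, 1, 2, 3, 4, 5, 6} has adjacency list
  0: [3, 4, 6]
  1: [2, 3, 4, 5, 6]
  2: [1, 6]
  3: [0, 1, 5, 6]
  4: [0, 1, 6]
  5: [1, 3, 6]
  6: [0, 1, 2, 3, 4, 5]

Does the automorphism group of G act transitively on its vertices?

Vertex 1 is the only vertex of degree 5, so every automorphism fixes it; G is not vertex-transitive.

No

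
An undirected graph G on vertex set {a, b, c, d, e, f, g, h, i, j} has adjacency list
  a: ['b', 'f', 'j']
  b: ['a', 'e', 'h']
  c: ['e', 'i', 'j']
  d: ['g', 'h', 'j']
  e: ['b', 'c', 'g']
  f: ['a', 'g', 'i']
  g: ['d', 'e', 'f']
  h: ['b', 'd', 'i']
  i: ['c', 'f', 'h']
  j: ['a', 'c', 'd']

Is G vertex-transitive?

Yes

G is 3-regular on 10 vertices with no triangles and no 4-cycles (girth 5): this is the Petersen graph. It is a classical fact that the Petersen graph has automorphism group S_5 (order 120), arising from its description as the Kneser graph K(5,2). This group acts transitively on the 10 vertices.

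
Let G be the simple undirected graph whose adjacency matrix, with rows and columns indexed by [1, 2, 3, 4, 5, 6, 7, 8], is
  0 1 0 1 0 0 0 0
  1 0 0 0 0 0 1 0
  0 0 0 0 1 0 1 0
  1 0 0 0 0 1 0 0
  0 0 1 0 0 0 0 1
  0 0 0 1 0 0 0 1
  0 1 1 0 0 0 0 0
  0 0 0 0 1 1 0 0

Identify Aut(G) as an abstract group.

D_8

Every vertex has degree 2 and the graph is connected, so G is the 8-cycle C_8. The automorphisms of the 8-cycle are exactly the symmetries of a regular 8-gon: the dihedral group D_8, |D_8| = 16.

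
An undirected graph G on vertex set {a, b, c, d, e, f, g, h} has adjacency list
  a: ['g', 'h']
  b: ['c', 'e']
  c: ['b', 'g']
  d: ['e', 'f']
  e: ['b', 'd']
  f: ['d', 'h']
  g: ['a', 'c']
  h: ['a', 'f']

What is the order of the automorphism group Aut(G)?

Every vertex has degree 2 and the graph is connected, so G is the 8-cycle C_8. The automorphisms of the 8-cycle are exactly the symmetries of a regular 8-gon: the dihedral group D_8, |D_8| = 16.

16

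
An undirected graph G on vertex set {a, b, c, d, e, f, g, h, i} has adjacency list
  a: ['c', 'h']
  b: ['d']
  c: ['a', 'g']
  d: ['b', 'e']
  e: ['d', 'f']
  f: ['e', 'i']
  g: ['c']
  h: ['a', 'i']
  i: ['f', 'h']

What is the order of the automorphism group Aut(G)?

2

The degree sequence is [2, 1, 2, 2, 2, 2, 1, 2, 2]; the two degree-1 vertices b and g are the ends of a path, so G = P_9. A path has exactly one nontrivial symmetry — reversal — giving Aut(G) of order 2.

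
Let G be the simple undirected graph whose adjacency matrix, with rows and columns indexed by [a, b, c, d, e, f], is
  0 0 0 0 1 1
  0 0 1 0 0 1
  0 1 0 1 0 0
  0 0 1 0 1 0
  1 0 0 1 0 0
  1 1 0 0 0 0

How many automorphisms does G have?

Every vertex has degree 2 and the graph is connected, so G is the 6-cycle C_6. C_6 has 6 rotations and 6 reflections, so Aut(C_6) ≅ D_6 of order 12.

12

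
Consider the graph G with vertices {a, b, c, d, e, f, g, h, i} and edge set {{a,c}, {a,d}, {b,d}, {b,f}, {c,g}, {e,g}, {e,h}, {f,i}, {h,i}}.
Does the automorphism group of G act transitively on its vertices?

Every vertex has degree 2 and the graph is connected, so G is the 9-cycle C_9. C_9 has 9 rotations and 9 reflections, so Aut(C_9) ≅ D_9 of order 18. This group acts transitively on the 9 vertices.

Yes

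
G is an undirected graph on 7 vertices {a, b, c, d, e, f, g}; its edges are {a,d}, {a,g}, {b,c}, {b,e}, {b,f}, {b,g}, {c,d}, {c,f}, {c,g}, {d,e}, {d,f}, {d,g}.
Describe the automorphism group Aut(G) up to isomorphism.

{e}

The degree sequence is [2, 4, 4, 5, 2, 3, 4]. Checking the degree-preserving permutations of the vertex set shows that none except the identity preserves every edge, so Aut(G) is trivial.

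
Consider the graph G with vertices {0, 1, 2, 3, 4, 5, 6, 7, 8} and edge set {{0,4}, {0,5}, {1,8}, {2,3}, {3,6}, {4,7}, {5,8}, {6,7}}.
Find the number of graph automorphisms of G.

The degree sequence is [2, 1, 1, 2, 2, 2, 2, 2, 2]; the two degree-1 vertices 1 and 2 are the ends of a path, so G = P_9. The only nontrivial automorphism of a path is the end-to-end reflection, so Aut(G) ≅ Z_2.

2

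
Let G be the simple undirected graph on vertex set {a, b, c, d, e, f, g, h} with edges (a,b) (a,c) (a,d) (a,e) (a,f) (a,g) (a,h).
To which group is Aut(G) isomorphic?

Vertex a has degree 7 and every other vertex has degree 1, so G is the star K_{1,7} with centre a. Any automorphism fixes the centre and permutes the 7 leaves freely, so Aut(G) ≅ S_7 of order 7! = 5040.

the symmetric group on 7 letters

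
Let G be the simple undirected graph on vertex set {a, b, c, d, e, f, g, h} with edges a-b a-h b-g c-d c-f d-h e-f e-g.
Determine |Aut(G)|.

16

G is 2-regular and connected on 8 vertices, i.e. the cycle C_8. The automorphisms of the 8-cycle are exactly the symmetries of a regular 8-gon: the dihedral group D_8, |D_8| = 16.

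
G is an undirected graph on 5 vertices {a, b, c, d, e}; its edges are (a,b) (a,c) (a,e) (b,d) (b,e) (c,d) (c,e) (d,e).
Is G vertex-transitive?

Vertex e is the only vertex of degree 4, so every automorphism fixes it; G is not vertex-transitive.

No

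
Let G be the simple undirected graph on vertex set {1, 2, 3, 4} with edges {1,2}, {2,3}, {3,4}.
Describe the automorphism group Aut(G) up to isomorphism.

The degree sequence is [1, 2, 2, 1]; the two degree-1 vertices 1 and 4 are the ends of a path, so G = P_4. The only nontrivial automorphism of a path is the end-to-end reflection, so Aut(G) ≅ Z_2.

the cyclic group of order 2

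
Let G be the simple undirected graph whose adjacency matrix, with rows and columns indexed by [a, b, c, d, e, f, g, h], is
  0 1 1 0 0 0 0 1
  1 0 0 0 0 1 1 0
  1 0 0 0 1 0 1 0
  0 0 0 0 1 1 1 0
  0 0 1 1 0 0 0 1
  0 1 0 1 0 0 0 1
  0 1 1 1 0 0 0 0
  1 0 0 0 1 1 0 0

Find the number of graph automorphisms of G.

48

G is 3-regular and bipartite on 2^3 = 8 vertices with girth 4; it is the hypercube graph Q_3. Aut(Q_3) consists of the signed permutations of the 3 coordinate axes: 3! permutations times 2^3 sign flips, so |Aut| = 2^3·3! = 48.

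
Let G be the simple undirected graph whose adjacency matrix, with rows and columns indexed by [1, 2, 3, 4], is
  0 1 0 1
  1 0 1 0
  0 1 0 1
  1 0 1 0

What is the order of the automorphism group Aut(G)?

8

G is 2-regular and bipartite on 2^2 = 4 vertices with girth 4; it is the hypercube graph Q_2. The symmetry group of the 2-cube is the hyperoctahedral group B_2 = Z_2 ≀ S_2, of order 2^2·2! = 8.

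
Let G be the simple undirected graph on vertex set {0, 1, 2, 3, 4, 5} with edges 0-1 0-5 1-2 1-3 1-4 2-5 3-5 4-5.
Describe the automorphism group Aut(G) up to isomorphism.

S_4 × S_2

The vertices split by degree into {1, 5} (degree 4) and {0, 2, 3, 4} (degree 2); every edge runs between the two parts, so G is the complete bipartite graph K_{2,4}. The parts have unequal sizes, so no automorphism swaps them; each part is permuted independently, giving S_4 × S_2 of order 4!·2! = 48.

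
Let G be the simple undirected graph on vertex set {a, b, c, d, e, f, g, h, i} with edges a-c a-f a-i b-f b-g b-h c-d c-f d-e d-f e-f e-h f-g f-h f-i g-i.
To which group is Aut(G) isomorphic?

the dihedral group of order 16

Vertex f is the unique vertex of degree 8; the remaining 8 vertices each have degree 3 and induce a cycle, so G is the wheel on 9 vertices with hub f. Every automorphism fixes the hub and acts on the rim 8-cycle, so Aut(G) ≅ Aut(C_8) = D_8 of order 16.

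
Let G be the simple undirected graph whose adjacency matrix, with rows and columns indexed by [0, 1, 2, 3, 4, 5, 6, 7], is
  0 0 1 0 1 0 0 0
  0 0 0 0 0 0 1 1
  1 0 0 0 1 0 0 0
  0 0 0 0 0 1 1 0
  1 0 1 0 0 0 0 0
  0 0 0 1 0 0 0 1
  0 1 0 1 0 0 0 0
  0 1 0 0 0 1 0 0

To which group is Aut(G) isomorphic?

G has two connected components, {1, 3, 5, 6, 7} and {0, 2, 4}; each is 2-regular, so G = C_5 ⊔ C_3. The components are non-isomorphic (different sizes), so Aut(G) = Aut(C_3) × Aut(C_5) = D_3 × D_5 of order 6·10 = 60.

D_3 × D_5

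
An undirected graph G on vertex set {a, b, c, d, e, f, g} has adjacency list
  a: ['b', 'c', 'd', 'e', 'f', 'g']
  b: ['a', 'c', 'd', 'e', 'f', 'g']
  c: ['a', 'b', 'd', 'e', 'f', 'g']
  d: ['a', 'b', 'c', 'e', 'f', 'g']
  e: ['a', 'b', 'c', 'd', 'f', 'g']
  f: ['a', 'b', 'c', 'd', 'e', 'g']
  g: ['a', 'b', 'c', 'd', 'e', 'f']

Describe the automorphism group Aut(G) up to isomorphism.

Every vertex has degree 6, so G is the complete graph K_7. Every bijection on the vertex set is an automorphism of K_7; hence Aut(K_7) ≅ S_7, order 5040.

the symmetric group on 7 letters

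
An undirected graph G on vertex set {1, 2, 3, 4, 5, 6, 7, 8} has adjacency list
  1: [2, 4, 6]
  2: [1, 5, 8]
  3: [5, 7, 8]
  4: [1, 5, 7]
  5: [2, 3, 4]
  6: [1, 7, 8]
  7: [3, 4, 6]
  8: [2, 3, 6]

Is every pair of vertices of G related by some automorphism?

Yes

G is 3-regular and bipartite on 2^3 = 8 vertices with girth 4; it is the hypercube graph Q_3. The symmetry group of the 3-cube is the hyperoctahedral group B_3 = Z_2 ≀ S_3, of order 2^3·3! = 48. This group acts transitively on the 8 vertices.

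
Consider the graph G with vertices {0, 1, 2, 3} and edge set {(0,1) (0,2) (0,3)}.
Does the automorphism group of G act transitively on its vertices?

No

Vertex 0 is the only vertex of degree 3, so every automorphism fixes it; G is not vertex-transitive.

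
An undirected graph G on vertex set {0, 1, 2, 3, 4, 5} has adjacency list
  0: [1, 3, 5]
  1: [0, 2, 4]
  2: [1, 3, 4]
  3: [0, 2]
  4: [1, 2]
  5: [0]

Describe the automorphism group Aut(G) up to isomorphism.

The degree sequence is [3, 3, 3, 2, 2, 1]. Checking the degree-preserving permutations of the vertex set shows that none except the identity preserves every edge, so Aut(G) is trivial.

{e}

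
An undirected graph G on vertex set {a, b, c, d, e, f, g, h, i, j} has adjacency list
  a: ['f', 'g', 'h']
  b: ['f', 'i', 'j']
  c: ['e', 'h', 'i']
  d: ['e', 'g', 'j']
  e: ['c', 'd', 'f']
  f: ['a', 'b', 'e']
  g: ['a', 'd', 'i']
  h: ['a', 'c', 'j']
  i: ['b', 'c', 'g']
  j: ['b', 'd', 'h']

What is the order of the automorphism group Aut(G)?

G is 3-regular on 10 vertices with no triangles and no 4-cycles (girth 5): this is the Petersen graph. Viewing the Petersen graph as the Kneser graph K(5,2) — vertices are 2-subsets of {1,…,5}, edges join disjoint pairs — its automorphisms are exactly the permutations of the 5-element set, so Aut ≅ S_5 of order 120.

120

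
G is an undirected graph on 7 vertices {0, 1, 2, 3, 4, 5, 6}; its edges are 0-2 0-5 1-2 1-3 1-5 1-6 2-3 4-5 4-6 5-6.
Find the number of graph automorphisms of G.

The degree sequence is [2, 4, 3, 2, 2, 4, 3]. Checking the degree-preserving permutations of the vertex set shows that none except the identity preserves every edge, so Aut(G) is trivial.

1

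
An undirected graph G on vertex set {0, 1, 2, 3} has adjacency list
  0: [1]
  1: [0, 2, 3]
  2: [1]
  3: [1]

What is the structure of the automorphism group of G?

Vertex 1 has degree 3 and every other vertex has degree 1, so G is the star K_{1,3} with centre 1. The 3 leaves are pairwise interchangeable while the centre is fixed, giving Aut(G) = S_3.

the symmetric group on 3 letters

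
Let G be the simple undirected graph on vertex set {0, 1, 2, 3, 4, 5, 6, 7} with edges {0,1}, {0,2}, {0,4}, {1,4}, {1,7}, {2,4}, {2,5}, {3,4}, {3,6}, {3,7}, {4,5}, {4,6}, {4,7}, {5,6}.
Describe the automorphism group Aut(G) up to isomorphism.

Vertex 4 is the unique vertex of degree 7; the remaining 7 vertices each have degree 3 and induce a cycle, so G is the wheel on 8 vertices with hub 4. With the hub fixed, the remaining symmetry is that of the rim cycle C_7, giving the dihedral group D_7.

the dihedral group of order 14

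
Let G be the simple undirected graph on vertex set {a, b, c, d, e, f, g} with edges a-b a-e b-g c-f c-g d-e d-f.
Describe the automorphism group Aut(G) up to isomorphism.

D_7

G is 2-regular and connected on 7 vertices, i.e. the cycle C_7. C_7 has 7 rotations and 7 reflections, so Aut(C_7) ≅ D_7 of order 14.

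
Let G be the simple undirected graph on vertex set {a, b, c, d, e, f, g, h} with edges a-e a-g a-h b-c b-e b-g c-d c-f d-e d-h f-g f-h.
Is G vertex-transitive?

Yes

G is 3-regular and bipartite on 2^3 = 8 vertices with girth 4; it is the hypercube graph Q_3. The symmetry group of the 3-cube is the hyperoctahedral group B_3 = Z_2 ≀ S_3, of order 2^3·3! = 48. This group acts transitively on the 8 vertices.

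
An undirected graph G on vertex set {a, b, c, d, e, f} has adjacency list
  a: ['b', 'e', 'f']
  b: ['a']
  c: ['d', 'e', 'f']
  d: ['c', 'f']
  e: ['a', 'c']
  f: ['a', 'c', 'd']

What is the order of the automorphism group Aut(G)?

The degree sequence is [3, 1, 3, 2, 2, 3]. Checking the degree-preserving permutations of the vertex set shows that none except the identity preserves every edge, so Aut(G) is trivial.

1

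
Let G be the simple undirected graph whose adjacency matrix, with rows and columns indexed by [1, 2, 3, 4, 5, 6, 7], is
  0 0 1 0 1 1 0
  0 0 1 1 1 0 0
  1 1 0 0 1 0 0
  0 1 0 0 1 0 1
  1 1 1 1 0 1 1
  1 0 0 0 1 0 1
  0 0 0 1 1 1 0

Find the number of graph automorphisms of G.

12

Vertex 5 is the unique vertex of degree 6; the remaining 6 vertices each have degree 3 and induce a cycle, so G is the wheel on 7 vertices with hub 5. Every automorphism fixes the hub and acts on the rim 6-cycle, so Aut(G) ≅ Aut(C_6) = D_6 of order 12.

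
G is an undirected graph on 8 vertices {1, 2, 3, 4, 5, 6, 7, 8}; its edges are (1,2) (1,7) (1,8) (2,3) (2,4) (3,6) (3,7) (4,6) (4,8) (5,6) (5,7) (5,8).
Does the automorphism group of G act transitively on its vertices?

Yes

G is 3-regular and bipartite on 2^3 = 8 vertices with girth 4; it is the hypercube graph Q_3. The symmetry group of the 3-cube is the hyperoctahedral group B_3 = Z_2 ≀ S_3, of order 2^3·3! = 48. Under this action every vertex can be carried to every other, so G is vertex-transitive.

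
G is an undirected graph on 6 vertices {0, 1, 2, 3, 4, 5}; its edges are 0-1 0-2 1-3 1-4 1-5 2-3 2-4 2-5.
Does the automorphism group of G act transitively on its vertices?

Automorphisms preserve degree, but G has vertices of degree 2 and vertices of degree 4; no automorphism maps one to the other, so G is not vertex-transitive.

No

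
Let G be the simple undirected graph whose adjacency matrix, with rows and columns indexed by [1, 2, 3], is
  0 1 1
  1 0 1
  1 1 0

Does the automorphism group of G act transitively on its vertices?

Yes

Every vertex has degree 2, so G is the complete graph K_3. Every bijection on the vertex set is an automorphism of K_3; hence Aut(K_3) ≅ S_3, order 6. This group acts transitively on the 3 vertices.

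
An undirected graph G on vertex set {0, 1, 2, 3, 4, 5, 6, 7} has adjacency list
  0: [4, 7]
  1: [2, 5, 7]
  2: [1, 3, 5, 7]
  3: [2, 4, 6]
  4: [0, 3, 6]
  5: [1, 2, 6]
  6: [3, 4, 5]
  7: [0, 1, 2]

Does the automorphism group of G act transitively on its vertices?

No

Vertex 0 is the only vertex of degree 2, so every automorphism fixes it; G is not vertex-transitive.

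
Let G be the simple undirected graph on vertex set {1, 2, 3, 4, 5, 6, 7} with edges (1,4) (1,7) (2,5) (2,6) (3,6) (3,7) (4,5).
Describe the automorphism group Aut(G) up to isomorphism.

D_7

G is 2-regular and connected on 7 vertices, i.e. the cycle C_7. C_7 has 7 rotations and 7 reflections, so Aut(C_7) ≅ D_7 of order 14.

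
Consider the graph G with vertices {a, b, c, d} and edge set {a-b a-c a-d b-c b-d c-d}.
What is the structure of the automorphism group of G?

S_4

Every vertex has degree 3, so G is the complete graph K_4. Any permutation of the 4 vertices preserves K_4, so Aut(K_4) = S_4 of order 4! = 24.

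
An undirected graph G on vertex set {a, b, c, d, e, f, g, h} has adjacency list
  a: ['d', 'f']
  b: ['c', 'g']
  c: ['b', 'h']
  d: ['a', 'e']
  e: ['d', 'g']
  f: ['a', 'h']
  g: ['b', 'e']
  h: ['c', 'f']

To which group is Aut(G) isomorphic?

G is 2-regular and connected on 8 vertices, i.e. the cycle C_8. C_8 has 8 rotations and 8 reflections, so Aut(C_8) ≅ D_8 of order 16.

the dihedral group of order 16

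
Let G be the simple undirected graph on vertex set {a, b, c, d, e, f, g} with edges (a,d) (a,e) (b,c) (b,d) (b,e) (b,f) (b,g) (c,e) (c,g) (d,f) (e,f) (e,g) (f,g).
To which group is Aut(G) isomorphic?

The degree sequence is [2, 5, 3, 3, 5, 4, 4]. Checking the degree-preserving permutations of the vertex set shows that none except the identity preserves every edge, so Aut(G) is trivial.

{e}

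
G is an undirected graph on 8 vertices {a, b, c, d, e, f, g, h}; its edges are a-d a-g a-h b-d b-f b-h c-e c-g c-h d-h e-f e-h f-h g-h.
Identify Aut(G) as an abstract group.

Vertex h is the unique vertex of degree 7; the remaining 7 vertices each have degree 3 and induce a cycle, so G is the wheel on 8 vertices with hub h. Every automorphism fixes the hub and acts on the rim 7-cycle, so Aut(G) ≅ Aut(C_7) = D_7 of order 14.

the dihedral group of order 14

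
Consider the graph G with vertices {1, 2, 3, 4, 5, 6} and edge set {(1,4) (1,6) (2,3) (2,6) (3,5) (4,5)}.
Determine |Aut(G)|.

12

G is 2-regular and connected on 6 vertices, i.e. the cycle C_6. The automorphisms of the 6-cycle are exactly the symmetries of a regular 6-gon: the dihedral group D_6, |D_6| = 12.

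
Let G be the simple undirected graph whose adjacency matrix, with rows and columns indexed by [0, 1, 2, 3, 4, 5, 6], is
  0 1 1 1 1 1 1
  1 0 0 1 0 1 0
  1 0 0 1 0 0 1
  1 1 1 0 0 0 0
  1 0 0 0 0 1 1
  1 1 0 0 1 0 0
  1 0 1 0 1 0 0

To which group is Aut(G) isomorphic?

Vertex 0 is the unique vertex of degree 6; the remaining 6 vertices each have degree 3 and induce a cycle, so G is the wheel on 7 vertices with hub 0. Every automorphism fixes the hub and acts on the rim 6-cycle, so Aut(G) ≅ Aut(C_6) = D_6 of order 12.

the dihedral group of order 12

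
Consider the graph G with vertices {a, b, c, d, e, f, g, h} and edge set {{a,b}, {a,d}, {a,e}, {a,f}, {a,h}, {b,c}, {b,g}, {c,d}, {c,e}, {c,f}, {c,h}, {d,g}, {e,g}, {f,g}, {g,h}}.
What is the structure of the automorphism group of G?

S_3 × S_5

The vertices split by degree into {a, c, g} (degree 5) and {b, d, e, f, h} (degree 3); every edge runs between the two parts, so G is the complete bipartite graph K_{3,5}. Automorphisms preserve the bipartition setwise (since the parts differ in size) and act as S_3 × S_5 within it; |Aut| = 720.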